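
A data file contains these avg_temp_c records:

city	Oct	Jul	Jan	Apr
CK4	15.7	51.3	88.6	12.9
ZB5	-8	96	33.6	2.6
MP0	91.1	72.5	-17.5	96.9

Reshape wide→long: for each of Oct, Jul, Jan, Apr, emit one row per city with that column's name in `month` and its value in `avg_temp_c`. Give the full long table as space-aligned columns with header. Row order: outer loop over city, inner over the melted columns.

city  month  avg_temp_c
CK4   Oct    15.7      
CK4   Jul    51.3      
CK4   Jan    88.6      
CK4   Apr    12.9      
ZB5   Oct    -8        
ZB5   Jul    96        
ZB5   Jan    33.6      
ZB5   Apr    2.6       
MP0   Oct    91.1      
MP0   Jul    72.5      
MP0   Jan    -17.5     
MP0   Apr    96.9      

Each (city, column) pair becomes one row: 3 × 4 = 12 rows.
For example, (CK4, Oct) → avg_temp_c=15.7.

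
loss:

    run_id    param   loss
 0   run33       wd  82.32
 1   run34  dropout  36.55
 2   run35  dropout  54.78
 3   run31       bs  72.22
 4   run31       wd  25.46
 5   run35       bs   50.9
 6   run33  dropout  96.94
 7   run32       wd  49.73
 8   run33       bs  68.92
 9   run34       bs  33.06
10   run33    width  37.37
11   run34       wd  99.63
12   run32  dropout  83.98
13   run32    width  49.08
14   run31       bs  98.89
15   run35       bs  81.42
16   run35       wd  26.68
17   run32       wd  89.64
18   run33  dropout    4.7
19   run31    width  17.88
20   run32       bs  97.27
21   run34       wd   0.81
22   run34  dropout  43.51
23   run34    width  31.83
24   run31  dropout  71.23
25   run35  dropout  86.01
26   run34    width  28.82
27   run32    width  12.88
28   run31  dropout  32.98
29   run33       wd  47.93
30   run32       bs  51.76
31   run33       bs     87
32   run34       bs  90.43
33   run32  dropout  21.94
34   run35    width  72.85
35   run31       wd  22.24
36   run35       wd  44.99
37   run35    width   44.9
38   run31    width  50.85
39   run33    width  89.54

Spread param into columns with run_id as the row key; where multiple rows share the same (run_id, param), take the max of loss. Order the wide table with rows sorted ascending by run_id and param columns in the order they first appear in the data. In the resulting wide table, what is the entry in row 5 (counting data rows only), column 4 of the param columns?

With rows sorted ascending by run_id, row 5 is run_id=run35. param columns in first-appearance order: wd, dropout, bs, width; column 4 is width.
Long rows with run_id=run35, param=width: max(72.85, 44.9) = 72.85.

72.85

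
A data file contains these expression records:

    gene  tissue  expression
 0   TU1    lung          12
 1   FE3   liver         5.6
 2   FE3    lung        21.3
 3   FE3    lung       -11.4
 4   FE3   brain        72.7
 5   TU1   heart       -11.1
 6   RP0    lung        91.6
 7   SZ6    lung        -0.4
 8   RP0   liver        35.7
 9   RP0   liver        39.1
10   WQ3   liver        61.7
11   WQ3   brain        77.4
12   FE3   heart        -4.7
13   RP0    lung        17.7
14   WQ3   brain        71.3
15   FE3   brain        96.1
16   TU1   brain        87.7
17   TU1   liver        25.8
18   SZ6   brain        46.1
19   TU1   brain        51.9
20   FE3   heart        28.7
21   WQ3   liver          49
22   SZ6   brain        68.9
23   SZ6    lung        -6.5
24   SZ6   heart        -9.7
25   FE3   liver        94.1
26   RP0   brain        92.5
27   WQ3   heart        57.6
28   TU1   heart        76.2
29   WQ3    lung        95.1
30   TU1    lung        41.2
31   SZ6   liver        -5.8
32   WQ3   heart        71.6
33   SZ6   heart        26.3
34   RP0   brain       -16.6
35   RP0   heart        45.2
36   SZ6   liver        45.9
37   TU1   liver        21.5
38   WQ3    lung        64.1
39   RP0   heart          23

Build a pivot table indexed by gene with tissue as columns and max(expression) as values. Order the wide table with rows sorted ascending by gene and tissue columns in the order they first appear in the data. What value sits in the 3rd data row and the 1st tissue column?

With rows sorted ascending by gene, row 3 is gene=SZ6. tissue columns in first-appearance order: lung, liver, brain, heart; column 1 is lung.
Long rows with gene=SZ6, tissue=lung: max(-0.4, -6.5) = -0.4.

-0.4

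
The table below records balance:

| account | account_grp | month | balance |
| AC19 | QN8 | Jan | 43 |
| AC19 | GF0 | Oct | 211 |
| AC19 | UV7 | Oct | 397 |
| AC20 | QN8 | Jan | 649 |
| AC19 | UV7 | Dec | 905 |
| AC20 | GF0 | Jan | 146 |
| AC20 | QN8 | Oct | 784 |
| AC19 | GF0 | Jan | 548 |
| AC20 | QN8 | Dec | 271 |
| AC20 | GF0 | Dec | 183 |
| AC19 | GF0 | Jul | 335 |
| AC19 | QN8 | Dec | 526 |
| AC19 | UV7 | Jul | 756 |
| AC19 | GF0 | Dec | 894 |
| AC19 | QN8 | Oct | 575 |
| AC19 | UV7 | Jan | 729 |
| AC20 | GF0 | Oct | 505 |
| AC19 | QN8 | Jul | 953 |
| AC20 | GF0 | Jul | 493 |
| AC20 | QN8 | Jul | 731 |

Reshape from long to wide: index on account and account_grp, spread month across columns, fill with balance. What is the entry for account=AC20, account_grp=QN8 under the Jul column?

731

Wide layout: rows indexed by account and account_grp, columns are the 4 distinct month values (Jan, Oct, Dec, Jul).
Cell (account=AC20, account_grp=QN8, month=Jul) draws from the long row where account=AC20, account_grp=QN8 and month=Jul, which has balance=731.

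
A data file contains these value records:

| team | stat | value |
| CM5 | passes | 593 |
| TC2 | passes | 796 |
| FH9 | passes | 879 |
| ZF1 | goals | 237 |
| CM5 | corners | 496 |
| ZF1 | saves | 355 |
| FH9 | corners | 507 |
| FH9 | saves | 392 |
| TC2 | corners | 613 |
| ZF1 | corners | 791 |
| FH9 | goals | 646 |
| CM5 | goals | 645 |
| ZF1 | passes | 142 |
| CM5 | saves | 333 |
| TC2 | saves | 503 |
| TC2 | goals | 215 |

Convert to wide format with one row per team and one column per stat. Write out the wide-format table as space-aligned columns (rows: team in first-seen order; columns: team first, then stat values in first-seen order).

team  passes  goals  corners  saves
CM5   593     645    496      333  
TC2   796     215    613      503  
FH9   879     646    507      392  
ZF1   142     237    791      355  

Columns: team plus the 4 distinct stat values (passes, goals, corners, saves).
For example, row CM5 column passes takes value=593 from the long row (CM5, passes).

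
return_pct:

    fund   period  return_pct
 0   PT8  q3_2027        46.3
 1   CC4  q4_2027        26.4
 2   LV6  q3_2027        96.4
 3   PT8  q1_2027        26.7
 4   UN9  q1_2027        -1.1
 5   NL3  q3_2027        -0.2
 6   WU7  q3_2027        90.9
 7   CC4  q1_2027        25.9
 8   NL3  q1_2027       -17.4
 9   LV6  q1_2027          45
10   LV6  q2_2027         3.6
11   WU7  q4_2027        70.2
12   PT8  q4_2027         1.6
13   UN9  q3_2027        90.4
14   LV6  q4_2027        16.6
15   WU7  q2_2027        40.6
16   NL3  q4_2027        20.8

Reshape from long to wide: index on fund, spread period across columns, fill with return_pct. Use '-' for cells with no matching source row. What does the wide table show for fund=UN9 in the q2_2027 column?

-

No long-format row has fund=UN9 and period=q2_2027, so the cell is -.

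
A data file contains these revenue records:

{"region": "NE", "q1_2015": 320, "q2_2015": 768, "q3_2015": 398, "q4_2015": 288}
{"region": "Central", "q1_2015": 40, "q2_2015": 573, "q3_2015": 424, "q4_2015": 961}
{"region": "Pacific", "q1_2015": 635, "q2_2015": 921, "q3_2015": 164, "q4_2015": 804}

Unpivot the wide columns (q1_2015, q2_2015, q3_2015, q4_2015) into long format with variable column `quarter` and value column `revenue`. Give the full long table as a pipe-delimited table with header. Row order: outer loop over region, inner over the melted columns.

| region | quarter | revenue |
| NE | q1_2015 | 320 |
| NE | q2_2015 | 768 |
| NE | q3_2015 | 398 |
| NE | q4_2015 | 288 |
| Central | q1_2015 | 40 |
| Central | q2_2015 | 573 |
| Central | q3_2015 | 424 |
| Central | q4_2015 | 961 |
| Pacific | q1_2015 | 635 |
| Pacific | q2_2015 | 921 |
| Pacific | q3_2015 | 164 |
| Pacific | q4_2015 | 804 |

Each (region, column) pair becomes one row: 3 × 4 = 12 rows.
For example, (NE, q1_2015) → revenue=320.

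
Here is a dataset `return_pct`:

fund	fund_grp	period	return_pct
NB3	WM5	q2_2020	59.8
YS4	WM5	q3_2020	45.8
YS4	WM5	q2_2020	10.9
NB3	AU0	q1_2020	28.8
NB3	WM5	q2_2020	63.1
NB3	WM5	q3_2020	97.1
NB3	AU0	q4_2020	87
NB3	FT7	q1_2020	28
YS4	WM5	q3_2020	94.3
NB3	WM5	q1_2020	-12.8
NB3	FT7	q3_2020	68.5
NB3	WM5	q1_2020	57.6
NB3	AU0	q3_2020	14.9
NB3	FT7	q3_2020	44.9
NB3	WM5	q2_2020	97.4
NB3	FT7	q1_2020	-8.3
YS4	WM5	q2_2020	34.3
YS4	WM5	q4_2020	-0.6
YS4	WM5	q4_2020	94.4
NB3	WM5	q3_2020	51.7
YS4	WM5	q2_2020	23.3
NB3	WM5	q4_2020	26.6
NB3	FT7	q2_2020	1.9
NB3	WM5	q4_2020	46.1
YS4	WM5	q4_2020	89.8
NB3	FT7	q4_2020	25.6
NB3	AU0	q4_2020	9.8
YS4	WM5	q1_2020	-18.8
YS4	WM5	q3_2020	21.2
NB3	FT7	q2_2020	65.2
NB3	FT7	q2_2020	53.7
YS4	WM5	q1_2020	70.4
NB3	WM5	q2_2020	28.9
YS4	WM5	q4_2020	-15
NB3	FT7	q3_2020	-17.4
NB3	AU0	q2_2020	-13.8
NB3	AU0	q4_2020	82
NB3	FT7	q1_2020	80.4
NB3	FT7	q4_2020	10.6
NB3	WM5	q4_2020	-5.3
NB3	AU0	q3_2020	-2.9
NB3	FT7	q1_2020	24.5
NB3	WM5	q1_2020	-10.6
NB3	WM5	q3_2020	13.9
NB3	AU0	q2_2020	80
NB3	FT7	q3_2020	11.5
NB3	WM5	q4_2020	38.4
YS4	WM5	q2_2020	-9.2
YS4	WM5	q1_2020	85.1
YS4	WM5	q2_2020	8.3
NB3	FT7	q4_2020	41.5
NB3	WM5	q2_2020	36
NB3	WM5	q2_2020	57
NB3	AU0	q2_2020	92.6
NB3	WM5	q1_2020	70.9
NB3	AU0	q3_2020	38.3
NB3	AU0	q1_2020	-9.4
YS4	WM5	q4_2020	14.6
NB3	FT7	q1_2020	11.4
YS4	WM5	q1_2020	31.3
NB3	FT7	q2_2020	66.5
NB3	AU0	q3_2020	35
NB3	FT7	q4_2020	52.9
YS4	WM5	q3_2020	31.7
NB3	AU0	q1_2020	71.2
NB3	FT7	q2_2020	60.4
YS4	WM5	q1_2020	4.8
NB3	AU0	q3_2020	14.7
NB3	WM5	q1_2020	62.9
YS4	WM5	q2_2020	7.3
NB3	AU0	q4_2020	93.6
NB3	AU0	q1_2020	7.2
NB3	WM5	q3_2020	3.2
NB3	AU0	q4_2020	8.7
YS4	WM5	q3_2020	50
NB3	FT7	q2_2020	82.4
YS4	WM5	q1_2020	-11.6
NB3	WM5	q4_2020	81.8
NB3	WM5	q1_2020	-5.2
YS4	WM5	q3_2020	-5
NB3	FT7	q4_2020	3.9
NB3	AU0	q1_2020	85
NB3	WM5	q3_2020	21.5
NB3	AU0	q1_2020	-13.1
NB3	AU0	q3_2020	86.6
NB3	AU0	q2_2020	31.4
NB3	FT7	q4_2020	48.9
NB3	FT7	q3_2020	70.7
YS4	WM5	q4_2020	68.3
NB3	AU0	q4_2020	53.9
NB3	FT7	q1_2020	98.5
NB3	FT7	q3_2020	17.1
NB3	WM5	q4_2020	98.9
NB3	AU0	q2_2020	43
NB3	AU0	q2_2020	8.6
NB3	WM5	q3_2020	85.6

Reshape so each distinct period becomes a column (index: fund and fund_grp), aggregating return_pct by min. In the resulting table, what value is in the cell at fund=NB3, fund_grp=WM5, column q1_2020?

Rows with fund=NB3, fund_grp=WM5 and period=q1_2020: return_pct values are -12.8, 57.6, -10.6, 70.9, 62.9, -5.2.
min(-12.8, 57.6, -10.6, 70.9, 62.9, -5.2) = -12.8.

-12.8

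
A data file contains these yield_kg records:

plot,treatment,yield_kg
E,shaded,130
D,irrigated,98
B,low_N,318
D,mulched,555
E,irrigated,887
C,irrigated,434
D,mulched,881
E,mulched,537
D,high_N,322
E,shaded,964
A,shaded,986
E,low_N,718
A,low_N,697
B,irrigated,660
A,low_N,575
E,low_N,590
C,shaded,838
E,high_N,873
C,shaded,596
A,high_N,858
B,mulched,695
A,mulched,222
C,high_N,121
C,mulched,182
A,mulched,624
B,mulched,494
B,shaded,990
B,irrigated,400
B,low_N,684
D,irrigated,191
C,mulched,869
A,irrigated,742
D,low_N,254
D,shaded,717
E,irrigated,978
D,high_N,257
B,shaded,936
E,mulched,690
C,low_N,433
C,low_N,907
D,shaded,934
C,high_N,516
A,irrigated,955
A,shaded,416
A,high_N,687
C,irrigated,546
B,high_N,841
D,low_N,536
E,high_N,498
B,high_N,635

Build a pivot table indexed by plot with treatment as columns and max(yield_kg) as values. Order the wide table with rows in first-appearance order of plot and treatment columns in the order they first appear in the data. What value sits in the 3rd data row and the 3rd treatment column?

684

With rows in first-appearance order of plot, row 3 is plot=B. treatment columns in first-appearance order: shaded, irrigated, low_N, mulched, high_N; column 3 is low_N.
Long rows with plot=B, treatment=low_N: max(318, 684) = 684.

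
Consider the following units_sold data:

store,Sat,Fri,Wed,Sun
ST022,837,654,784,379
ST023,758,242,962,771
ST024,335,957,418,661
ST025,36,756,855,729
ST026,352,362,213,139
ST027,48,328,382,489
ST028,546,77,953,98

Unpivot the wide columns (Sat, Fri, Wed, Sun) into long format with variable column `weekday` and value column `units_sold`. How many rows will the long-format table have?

7 store values × 4 melted columns = 28 rows.

28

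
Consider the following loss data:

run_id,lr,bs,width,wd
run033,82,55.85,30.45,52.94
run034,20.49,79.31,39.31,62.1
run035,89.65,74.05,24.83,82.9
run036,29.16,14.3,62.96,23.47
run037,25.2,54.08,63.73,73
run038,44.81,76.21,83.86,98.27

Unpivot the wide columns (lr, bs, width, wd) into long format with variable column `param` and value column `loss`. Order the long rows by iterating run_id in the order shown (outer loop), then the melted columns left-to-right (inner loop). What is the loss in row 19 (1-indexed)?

24 rows total (6 × 4). Row 19: index ⌊(19-1)/4⌋ = 4 into run_id → run037; (19-1) mod 4 = 2 into the melted columns → width.
So row 19 is (run037, width, 63.73); loss = 63.73.

63.73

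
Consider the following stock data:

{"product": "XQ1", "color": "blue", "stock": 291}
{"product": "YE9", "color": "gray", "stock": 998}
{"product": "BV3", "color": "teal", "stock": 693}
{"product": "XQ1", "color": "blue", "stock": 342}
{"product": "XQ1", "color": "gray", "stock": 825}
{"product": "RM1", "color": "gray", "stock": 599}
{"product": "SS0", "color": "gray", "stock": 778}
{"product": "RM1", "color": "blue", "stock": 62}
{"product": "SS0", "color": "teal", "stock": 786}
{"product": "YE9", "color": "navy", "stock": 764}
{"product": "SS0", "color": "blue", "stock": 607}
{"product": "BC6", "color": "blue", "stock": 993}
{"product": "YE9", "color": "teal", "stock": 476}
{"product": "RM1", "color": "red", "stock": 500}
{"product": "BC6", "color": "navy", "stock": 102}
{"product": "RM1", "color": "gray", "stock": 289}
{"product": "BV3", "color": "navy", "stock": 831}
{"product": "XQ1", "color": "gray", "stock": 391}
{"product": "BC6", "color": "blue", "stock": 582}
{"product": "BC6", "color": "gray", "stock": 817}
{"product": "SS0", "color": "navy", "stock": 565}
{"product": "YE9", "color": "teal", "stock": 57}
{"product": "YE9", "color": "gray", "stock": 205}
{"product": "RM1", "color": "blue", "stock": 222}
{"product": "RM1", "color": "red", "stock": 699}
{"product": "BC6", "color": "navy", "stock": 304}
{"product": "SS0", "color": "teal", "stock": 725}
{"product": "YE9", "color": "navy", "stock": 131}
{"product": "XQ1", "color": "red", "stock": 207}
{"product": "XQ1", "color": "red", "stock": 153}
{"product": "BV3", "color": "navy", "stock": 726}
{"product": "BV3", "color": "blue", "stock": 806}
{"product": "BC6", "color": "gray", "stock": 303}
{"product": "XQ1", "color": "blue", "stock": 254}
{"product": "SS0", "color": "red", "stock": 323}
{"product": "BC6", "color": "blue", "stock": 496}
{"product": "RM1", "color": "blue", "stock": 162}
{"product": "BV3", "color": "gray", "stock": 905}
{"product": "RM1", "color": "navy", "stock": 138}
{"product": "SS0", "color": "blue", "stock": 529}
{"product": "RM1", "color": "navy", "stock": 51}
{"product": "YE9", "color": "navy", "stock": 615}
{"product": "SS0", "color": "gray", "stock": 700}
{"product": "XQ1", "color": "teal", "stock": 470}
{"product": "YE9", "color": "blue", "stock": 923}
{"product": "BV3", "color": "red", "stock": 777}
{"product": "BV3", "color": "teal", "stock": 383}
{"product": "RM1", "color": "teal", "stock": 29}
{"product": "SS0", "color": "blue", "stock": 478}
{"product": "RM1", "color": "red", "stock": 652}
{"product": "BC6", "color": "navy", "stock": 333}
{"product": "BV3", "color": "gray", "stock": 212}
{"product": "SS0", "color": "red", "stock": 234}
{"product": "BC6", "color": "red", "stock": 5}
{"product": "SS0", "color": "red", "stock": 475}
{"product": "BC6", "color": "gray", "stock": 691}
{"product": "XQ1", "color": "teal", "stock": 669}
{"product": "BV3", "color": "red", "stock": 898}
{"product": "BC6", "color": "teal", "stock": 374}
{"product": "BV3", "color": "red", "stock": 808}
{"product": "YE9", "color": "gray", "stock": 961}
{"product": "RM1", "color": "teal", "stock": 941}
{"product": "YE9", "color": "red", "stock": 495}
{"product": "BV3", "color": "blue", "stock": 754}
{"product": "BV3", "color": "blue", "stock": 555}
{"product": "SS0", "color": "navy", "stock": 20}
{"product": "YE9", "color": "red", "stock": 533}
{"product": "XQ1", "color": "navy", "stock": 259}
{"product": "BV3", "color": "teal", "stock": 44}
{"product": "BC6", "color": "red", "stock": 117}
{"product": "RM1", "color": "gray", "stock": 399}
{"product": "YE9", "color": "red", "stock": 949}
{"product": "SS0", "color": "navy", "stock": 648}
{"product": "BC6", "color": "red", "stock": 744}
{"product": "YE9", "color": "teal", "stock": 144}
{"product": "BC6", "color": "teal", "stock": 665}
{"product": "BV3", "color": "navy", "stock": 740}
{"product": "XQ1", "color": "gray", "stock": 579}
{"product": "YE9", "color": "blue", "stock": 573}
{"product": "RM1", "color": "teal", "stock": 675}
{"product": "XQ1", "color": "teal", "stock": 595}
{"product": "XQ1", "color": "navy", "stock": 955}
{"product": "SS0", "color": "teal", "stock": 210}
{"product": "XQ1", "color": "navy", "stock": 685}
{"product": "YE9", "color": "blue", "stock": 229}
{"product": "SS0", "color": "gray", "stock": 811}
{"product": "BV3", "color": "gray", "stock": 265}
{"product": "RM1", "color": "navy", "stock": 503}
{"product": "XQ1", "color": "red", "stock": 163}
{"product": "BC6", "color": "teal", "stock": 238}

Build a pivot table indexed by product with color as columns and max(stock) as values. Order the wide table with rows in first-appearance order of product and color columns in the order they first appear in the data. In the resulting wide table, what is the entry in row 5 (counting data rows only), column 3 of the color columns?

With rows in first-appearance order of product, row 5 is product=SS0. color columns in first-appearance order: blue, gray, teal, navy, red; column 3 is teal.
Long rows with product=SS0, color=teal: max(786, 725, 210) = 786.

786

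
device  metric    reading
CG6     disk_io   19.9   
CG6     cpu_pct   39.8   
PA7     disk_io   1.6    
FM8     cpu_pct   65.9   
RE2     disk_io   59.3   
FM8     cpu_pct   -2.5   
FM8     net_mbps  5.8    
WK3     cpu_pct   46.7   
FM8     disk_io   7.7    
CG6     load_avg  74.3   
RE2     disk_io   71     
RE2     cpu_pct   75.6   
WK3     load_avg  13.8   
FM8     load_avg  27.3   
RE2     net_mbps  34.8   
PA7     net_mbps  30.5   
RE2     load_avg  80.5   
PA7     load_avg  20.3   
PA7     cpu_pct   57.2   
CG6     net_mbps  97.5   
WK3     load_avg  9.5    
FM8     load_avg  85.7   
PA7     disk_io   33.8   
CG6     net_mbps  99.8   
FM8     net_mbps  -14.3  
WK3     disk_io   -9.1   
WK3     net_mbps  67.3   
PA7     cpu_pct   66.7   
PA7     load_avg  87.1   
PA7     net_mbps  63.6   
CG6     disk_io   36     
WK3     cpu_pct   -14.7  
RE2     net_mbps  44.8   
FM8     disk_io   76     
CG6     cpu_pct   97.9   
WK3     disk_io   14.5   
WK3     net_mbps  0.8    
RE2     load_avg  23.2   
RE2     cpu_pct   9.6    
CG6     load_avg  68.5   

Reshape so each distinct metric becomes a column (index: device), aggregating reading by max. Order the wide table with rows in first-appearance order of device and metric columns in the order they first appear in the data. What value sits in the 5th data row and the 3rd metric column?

67.3

With rows in first-appearance order of device, row 5 is device=WK3. metric columns in first-appearance order: disk_io, cpu_pct, net_mbps, load_avg; column 3 is net_mbps.
Long rows with device=WK3, metric=net_mbps: max(67.3, 0.8) = 67.3.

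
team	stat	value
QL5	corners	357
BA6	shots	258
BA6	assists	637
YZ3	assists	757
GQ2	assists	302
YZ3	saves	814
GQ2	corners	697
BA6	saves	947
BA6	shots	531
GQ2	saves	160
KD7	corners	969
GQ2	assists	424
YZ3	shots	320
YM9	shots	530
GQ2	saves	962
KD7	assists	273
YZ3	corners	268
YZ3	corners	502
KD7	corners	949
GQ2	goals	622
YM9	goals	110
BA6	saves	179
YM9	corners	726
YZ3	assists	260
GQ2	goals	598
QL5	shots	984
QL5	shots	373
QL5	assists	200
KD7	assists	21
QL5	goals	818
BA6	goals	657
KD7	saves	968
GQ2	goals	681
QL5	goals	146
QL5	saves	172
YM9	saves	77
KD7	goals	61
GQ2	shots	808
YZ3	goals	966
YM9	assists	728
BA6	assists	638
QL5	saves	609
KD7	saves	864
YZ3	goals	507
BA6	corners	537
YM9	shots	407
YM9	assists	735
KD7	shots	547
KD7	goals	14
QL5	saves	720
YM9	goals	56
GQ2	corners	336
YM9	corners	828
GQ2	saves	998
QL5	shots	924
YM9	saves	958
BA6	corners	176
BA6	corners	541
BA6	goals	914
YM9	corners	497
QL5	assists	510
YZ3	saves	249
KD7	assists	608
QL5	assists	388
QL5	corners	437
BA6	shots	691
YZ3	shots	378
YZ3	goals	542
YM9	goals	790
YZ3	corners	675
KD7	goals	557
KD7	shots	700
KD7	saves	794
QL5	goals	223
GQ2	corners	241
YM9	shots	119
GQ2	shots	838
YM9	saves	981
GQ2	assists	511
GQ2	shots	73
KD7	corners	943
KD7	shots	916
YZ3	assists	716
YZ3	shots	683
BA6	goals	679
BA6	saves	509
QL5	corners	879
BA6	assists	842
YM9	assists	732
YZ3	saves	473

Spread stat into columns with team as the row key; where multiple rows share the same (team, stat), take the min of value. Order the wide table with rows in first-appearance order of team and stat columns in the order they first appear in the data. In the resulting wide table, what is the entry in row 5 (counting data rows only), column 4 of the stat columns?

With rows in first-appearance order of team, row 5 is team=KD7. stat columns in first-appearance order: corners, shots, assists, saves, goals; column 4 is saves.
Long rows with team=KD7, stat=saves: min(968, 864, 794) = 794.

794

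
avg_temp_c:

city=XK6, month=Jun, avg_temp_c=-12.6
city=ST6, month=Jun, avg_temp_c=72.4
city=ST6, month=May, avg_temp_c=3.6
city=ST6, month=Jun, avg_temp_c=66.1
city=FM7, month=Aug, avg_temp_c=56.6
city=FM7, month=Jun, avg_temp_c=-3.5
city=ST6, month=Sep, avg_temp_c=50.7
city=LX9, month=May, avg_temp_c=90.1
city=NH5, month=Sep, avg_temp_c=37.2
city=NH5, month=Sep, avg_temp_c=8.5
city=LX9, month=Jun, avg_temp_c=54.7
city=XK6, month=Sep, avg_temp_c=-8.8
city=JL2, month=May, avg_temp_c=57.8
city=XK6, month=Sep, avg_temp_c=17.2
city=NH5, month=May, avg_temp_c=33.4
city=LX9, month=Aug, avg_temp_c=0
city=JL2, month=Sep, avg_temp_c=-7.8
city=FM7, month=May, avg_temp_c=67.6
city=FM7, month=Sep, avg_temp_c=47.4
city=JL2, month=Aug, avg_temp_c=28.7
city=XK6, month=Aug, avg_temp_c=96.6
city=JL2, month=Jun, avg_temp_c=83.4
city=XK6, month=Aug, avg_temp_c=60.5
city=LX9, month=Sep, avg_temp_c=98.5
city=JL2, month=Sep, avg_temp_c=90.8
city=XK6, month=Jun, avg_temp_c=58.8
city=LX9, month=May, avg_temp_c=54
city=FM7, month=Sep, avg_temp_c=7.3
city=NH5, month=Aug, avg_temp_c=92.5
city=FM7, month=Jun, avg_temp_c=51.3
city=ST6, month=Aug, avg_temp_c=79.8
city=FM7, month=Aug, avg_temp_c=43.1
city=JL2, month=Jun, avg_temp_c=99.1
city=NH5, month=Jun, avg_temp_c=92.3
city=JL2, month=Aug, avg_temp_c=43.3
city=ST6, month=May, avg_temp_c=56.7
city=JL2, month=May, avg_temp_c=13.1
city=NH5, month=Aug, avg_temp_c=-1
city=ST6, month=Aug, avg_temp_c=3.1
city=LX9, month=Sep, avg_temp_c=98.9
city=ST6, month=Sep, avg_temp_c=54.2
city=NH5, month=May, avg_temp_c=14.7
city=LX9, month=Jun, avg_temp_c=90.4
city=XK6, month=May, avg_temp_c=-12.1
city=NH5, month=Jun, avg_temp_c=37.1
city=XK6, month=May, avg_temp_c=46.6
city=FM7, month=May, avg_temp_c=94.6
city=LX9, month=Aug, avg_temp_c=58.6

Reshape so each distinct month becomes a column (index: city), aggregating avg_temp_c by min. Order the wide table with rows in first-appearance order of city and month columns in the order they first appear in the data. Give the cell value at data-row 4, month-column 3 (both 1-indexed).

With rows in first-appearance order of city, row 4 is city=LX9. month columns in first-appearance order: Jun, May, Aug, Sep; column 3 is Aug.
Long rows with city=LX9, month=Aug: min(0, 58.6) = 0.

0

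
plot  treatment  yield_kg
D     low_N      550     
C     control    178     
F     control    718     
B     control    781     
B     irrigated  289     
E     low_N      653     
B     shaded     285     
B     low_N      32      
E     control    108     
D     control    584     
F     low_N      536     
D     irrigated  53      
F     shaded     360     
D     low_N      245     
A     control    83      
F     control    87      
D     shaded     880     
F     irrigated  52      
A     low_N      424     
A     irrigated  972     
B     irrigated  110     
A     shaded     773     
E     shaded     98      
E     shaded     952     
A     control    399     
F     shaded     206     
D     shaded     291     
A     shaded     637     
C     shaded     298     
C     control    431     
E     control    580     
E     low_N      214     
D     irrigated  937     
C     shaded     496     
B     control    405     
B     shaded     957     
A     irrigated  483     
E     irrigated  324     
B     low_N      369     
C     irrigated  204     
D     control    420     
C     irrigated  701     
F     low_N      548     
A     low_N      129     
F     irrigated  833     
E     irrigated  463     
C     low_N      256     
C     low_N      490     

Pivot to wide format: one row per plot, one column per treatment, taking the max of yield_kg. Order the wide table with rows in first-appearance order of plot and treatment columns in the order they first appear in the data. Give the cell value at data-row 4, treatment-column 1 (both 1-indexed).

369

With rows in first-appearance order of plot, row 4 is plot=B. treatment columns in first-appearance order: low_N, control, irrigated, shaded; column 1 is low_N.
Long rows with plot=B, treatment=low_N: max(32, 369) = 369.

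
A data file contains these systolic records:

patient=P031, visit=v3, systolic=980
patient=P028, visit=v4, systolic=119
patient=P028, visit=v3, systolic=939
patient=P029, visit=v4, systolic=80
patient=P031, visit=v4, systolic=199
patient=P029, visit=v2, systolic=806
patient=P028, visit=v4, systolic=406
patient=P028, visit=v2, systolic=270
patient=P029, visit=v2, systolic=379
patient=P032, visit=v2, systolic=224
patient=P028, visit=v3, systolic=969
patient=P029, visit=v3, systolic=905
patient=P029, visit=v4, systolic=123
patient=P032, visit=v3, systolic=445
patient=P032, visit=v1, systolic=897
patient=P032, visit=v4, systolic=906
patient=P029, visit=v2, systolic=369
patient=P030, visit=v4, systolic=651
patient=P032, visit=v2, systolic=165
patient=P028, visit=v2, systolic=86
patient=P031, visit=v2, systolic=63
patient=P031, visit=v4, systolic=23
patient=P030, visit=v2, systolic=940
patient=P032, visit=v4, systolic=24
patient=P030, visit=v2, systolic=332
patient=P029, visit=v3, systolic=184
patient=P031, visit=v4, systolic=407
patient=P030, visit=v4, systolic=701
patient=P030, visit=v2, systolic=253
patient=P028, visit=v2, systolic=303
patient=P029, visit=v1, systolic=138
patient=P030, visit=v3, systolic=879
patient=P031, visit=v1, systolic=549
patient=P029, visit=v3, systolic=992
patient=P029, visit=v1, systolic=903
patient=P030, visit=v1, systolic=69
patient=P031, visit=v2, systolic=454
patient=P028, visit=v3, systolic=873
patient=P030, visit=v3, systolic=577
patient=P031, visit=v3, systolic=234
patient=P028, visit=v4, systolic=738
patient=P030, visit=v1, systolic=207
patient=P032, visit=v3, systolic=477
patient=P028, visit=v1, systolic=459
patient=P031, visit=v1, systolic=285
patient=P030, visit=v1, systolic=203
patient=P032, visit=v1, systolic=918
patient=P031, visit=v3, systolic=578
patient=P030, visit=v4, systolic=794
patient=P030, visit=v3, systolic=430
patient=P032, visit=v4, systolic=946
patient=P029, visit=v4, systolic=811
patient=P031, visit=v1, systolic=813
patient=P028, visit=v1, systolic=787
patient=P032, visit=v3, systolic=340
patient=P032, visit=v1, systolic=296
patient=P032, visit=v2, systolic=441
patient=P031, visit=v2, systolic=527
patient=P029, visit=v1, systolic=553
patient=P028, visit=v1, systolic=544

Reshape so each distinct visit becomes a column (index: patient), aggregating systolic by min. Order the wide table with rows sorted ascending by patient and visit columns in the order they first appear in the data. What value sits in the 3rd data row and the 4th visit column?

69

With rows sorted ascending by patient, row 3 is patient=P030. visit columns in first-appearance order: v3, v4, v2, v1; column 4 is v1.
Long rows with patient=P030, visit=v1: min(69, 207, 203) = 69.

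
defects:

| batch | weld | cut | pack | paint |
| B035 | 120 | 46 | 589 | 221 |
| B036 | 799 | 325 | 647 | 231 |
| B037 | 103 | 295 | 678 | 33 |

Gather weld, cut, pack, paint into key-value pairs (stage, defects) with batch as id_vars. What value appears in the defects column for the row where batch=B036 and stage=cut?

325

Unpivoting turns each (batch, wide-column) pair into one long row.
The wide cell at row B036, column cut holds 325, so the long row (B036, cut) has defects=325.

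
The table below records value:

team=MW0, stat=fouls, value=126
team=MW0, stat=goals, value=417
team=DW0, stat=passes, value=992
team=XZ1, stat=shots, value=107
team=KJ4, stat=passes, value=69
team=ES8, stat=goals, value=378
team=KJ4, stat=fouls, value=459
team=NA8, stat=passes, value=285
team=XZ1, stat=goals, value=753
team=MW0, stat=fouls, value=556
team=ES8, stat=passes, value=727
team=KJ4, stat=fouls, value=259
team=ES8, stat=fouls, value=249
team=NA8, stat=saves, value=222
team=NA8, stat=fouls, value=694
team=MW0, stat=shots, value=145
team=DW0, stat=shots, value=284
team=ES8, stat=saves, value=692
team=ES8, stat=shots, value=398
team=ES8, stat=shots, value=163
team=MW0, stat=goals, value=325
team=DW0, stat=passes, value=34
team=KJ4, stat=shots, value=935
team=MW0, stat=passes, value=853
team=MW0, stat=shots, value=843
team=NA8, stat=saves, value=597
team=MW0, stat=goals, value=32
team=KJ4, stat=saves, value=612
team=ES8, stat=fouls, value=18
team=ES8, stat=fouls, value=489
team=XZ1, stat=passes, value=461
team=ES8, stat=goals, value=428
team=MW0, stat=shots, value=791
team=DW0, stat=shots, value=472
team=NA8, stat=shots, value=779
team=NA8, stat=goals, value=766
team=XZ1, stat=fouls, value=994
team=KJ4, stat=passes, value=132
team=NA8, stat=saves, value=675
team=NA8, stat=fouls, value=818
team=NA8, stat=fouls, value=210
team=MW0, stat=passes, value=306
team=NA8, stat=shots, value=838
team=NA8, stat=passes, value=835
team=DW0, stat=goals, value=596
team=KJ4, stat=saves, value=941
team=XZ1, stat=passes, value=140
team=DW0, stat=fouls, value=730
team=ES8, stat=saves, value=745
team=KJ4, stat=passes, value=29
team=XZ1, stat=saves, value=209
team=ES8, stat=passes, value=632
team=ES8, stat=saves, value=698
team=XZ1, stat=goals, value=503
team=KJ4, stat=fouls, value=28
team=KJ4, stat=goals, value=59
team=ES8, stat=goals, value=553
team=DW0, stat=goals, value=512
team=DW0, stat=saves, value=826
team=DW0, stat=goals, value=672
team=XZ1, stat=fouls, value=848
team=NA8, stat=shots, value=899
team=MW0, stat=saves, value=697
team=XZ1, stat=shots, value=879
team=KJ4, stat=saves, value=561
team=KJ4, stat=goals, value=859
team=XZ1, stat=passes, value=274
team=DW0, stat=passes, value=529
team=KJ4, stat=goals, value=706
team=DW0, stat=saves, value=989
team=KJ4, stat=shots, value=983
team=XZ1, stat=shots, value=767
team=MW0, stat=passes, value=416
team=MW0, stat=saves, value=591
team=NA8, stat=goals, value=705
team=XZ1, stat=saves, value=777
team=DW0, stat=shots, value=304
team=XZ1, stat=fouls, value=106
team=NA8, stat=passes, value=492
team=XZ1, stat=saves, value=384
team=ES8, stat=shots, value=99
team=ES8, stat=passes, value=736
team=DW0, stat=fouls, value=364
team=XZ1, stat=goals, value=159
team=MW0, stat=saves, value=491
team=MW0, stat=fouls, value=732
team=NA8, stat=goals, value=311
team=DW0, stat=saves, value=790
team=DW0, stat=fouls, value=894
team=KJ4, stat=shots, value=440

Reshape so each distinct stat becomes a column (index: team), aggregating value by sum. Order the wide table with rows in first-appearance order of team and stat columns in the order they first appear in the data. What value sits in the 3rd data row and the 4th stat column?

With rows in first-appearance order of team, row 3 is team=XZ1. stat columns in first-appearance order: fouls, goals, passes, shots, saves; column 4 is shots.
Long rows with team=XZ1, stat=shots: 107 + 879 + 767 = 1753.

1753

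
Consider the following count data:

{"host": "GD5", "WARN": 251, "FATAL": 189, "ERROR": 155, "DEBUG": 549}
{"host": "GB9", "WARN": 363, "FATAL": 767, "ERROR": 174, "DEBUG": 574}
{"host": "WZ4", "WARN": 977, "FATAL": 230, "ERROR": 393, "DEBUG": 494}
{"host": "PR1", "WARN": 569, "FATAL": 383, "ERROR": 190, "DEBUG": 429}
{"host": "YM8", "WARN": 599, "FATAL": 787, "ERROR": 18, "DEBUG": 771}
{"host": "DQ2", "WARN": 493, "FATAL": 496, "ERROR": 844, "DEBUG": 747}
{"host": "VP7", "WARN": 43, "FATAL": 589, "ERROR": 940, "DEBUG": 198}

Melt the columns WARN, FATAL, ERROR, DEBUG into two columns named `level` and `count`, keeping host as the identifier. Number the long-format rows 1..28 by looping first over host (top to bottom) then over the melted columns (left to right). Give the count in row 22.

28 rows total (7 × 4). Row 22: index ⌊(22-1)/4⌋ = 5 into host → DQ2; (22-1) mod 4 = 1 into the melted columns → FATAL.
So row 22 is (DQ2, FATAL, 496); count = 496.

496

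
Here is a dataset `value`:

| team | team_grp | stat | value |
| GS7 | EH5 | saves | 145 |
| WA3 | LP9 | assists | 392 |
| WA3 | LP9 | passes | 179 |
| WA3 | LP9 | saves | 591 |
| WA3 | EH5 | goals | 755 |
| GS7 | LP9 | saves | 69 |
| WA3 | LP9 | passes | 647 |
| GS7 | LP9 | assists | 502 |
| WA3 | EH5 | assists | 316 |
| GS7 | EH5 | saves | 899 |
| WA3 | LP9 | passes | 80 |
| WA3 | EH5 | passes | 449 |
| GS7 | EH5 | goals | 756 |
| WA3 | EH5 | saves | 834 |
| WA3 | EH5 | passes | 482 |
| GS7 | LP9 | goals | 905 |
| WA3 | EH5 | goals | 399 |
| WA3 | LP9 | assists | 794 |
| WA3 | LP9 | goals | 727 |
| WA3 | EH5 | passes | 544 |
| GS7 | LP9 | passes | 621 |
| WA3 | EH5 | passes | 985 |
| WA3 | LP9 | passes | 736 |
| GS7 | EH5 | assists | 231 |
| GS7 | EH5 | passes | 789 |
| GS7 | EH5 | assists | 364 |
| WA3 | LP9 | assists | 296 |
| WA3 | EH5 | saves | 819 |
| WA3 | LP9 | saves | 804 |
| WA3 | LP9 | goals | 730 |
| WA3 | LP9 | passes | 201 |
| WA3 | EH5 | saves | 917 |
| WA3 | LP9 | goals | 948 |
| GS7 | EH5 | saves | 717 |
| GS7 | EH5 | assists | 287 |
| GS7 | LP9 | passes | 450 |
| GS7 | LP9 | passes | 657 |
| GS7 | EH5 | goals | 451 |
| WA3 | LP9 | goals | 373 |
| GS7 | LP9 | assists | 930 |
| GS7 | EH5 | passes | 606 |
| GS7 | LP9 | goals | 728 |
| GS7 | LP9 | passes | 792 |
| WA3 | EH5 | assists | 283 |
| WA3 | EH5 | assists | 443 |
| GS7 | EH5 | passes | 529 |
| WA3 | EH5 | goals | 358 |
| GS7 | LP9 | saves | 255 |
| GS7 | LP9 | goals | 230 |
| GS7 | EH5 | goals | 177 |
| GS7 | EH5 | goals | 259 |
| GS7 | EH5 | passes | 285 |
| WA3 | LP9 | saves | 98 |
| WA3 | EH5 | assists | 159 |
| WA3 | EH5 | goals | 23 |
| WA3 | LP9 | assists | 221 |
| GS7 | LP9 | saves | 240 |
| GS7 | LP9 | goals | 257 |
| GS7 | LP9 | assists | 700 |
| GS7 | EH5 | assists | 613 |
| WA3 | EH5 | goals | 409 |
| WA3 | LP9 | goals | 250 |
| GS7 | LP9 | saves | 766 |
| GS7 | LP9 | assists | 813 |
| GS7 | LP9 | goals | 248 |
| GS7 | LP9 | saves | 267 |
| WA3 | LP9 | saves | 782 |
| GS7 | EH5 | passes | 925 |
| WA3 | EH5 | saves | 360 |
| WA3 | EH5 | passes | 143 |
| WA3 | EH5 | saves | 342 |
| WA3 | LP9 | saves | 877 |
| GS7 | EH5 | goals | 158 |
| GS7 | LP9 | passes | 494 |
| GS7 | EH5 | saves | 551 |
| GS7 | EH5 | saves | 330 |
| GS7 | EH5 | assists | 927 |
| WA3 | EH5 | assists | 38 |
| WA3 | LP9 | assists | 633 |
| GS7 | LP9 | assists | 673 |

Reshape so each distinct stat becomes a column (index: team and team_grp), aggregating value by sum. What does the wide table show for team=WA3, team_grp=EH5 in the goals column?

1944

Rows with team=WA3, team_grp=EH5 and stat=goals: value values are 755, 399, 358, 23, 409.
755 + 399 + 358 + 23 + 409 = 1944.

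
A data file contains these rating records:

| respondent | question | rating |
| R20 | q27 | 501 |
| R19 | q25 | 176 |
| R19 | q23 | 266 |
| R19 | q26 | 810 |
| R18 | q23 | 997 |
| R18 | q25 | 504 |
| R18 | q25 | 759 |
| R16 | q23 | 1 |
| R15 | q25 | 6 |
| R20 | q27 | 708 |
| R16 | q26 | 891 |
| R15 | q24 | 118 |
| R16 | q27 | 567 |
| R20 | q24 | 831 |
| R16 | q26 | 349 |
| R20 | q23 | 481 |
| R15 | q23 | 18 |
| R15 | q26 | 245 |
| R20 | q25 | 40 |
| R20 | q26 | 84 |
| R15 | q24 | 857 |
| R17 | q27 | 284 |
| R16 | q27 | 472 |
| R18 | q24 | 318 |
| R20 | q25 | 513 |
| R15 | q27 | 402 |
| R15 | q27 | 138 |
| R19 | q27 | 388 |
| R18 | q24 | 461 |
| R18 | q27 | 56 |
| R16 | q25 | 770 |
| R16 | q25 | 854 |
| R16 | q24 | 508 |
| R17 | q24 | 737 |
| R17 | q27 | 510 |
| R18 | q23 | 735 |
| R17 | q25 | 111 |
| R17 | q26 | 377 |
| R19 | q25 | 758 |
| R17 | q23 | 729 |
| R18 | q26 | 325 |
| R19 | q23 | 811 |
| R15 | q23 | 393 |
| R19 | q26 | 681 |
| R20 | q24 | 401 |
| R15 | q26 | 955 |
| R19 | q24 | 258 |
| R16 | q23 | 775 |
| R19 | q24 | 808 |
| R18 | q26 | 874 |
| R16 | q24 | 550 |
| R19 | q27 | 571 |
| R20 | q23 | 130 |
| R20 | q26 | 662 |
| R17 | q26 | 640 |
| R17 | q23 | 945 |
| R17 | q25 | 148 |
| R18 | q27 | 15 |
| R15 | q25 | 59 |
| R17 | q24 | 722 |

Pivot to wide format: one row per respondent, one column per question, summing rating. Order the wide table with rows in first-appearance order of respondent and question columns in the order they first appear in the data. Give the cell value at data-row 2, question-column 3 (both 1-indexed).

With rows in first-appearance order of respondent, row 2 is respondent=R19. question columns in first-appearance order: q27, q25, q23, q26, q24; column 3 is q23.
Long rows with respondent=R19, question=q23: 266 + 811 = 1077.

1077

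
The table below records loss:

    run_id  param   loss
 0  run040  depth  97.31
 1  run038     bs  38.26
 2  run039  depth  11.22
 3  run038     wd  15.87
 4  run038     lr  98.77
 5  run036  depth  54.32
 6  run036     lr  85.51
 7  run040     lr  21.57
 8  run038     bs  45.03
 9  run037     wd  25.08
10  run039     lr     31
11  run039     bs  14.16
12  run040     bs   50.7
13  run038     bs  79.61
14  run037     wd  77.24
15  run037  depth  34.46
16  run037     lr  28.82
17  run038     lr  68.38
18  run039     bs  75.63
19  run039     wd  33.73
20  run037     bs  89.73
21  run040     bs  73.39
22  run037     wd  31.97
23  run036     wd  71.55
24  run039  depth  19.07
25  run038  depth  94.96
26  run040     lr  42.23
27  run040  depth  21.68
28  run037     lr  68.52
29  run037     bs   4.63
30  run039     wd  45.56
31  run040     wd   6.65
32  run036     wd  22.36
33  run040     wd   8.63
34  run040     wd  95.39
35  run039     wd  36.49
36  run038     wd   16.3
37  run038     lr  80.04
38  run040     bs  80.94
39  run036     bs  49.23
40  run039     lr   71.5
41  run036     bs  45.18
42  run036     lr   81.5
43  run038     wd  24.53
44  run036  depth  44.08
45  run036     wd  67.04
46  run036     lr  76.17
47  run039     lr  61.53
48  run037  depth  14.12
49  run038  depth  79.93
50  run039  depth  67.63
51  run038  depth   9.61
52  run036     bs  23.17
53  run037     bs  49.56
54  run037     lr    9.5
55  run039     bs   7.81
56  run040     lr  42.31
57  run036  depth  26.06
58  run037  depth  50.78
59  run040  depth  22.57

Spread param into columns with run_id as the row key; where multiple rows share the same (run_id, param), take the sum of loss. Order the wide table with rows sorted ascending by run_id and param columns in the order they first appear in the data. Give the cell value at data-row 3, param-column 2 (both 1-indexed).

With rows sorted ascending by run_id, row 3 is run_id=run038. param columns in first-appearance order: depth, bs, wd, lr; column 2 is bs.
Long rows with run_id=run038, param=bs: 38.26 + 45.03 + 79.61 = 162.90.

162.90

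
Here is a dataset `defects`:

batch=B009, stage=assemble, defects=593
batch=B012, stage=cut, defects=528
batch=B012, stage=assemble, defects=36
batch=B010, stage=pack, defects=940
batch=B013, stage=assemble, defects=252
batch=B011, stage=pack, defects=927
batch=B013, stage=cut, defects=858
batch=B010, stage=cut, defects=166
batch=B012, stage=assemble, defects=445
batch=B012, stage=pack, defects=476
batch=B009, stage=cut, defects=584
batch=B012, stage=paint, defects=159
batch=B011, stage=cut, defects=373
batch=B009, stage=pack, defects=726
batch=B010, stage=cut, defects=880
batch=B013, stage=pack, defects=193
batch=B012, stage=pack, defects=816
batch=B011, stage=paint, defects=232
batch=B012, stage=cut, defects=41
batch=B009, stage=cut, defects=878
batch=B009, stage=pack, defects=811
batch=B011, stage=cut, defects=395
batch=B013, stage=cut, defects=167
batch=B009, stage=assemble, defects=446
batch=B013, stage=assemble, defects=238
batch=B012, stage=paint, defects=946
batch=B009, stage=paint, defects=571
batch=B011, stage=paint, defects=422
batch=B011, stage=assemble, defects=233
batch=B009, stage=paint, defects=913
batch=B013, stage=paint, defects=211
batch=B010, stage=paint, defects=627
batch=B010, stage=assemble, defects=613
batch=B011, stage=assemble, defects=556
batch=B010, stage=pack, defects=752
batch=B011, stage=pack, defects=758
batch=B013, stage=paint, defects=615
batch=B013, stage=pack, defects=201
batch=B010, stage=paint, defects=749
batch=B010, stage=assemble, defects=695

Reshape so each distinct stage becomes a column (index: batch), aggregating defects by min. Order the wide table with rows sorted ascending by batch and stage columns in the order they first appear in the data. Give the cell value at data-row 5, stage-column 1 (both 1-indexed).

238

With rows sorted ascending by batch, row 5 is batch=B013. stage columns in first-appearance order: assemble, cut, pack, paint; column 1 is assemble.
Long rows with batch=B013, stage=assemble: min(252, 238) = 238.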